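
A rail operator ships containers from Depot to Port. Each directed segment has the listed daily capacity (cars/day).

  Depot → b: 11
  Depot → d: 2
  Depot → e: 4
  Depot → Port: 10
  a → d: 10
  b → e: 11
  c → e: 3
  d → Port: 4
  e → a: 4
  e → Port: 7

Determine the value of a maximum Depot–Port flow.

21

Augment Depot→Port: bottleneck 10, flow now 10.
Augment Depot→d→Port: bottleneck 2, flow now 12.
Augment Depot→e→Port: bottleneck 4, flow now 16.
Augment Depot→b→e→Port: bottleneck 3, flow now 19.
Augment Depot→b→e→a→d→Port: bottleneck 2, flow now 21.
No augmenting path remains; maximum flow = 21.
In the residual graph, reachable from Depot: {Depot, a, b, d, e}.
Min-cut edges: Depot→Port (10), d→Port (4), e→Port (7); capacity 10 + 4 + 7 = 21.
This cut is saturated, so no flow can exceed 21.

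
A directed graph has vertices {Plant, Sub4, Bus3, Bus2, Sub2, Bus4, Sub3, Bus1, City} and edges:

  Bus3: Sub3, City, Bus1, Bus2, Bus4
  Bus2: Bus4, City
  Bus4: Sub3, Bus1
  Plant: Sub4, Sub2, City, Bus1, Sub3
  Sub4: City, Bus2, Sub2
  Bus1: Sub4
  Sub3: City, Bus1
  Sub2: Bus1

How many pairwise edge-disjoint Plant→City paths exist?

4

Assign every edge capacity 1; by Menger, the answer equals the max flow.
Path Plant→City (+1); total 1.
Path Plant→Sub4→City (+1); total 2.
Path Plant→Sub3→City (+1); total 3.
Path Plant→Bus1→Sub4→Bus2→City (+1); total 4.
No residual Plant→City path; max flow = 4.
Certifying cut of size 4: {Bus1→Sub4, Plant→City, Plant→Sub3, Plant→Sub4}.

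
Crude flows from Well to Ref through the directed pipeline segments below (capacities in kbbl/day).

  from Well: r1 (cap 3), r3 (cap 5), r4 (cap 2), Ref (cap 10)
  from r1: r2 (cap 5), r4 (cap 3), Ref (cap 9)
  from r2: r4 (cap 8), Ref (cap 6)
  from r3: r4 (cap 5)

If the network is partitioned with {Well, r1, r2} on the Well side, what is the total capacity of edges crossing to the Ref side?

Edges leaving {Well, r1, r2}: Well→r3 (5), Well→r4 (2), Well→Ref (10), r1→r4 (3), r1→Ref (9), r2→r4 (8), r2→Ref (6).
Cut capacity = 5 + 2 + 10 + 3 + 9 + 8 + 6 = 43.

43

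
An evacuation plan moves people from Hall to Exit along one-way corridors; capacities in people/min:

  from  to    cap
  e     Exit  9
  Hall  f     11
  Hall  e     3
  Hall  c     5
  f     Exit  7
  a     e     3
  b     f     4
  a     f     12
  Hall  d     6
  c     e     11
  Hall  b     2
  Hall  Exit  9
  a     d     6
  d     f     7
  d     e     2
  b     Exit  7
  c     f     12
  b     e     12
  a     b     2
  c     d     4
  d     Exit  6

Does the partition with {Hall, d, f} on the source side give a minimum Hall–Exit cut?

Given cut capacity: 2 + 5 + 3 + 9 + 2 + 6 + 7 = 34.
Augment Hall→Exit: bottleneck 9, flow now 9.
Augment Hall→b→Exit: bottleneck 2, flow now 11.
Augment Hall→d→Exit: bottleneck 6, flow now 17.
Augment Hall→e→Exit: bottleneck 3, flow now 20.
Augment Hall→f→Exit: bottleneck 7, flow now 27.
Augment Hall→c→e→Exit: bottleneck 5, flow now 32.
No augmenting path remains; maximum flow = 32.
In the residual graph, reachable from Hall: {Hall, f}.
Min-cut edges: Hall→b (2), Hall→c (5), Hall→d (6), Hall→e (3), Hall→Exit (9), f→Exit (7); capacity 2 + 5 + 6 + 3 + 9 + 7 = 32.
Cut capacity 34 exceeds the max flow 32, so it is not minimum.

No — its capacity is 34, but the minimum cut has capacity 32.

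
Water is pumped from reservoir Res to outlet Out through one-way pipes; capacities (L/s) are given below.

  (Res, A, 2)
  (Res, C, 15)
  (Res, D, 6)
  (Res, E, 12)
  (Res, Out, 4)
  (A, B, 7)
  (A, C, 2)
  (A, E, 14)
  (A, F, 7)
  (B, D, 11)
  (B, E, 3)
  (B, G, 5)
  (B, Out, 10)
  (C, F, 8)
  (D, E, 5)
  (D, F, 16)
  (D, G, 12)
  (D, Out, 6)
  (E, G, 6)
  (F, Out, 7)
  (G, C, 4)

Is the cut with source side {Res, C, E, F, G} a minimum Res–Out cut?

Yes — it is a minimum cut (capacity 19).

Given cut capacity: 2 + 6 + 4 + 7 = 19.
Augment Res→Out: bottleneck 4, flow now 4.
Augment Res→D→Out: bottleneck 6, flow now 10.
Augment Res→A→B→Out: bottleneck 2, flow now 12.
Augment Res→C→F→Out: bottleneck 7, flow now 19.
No augmenting path remains; maximum flow = 19.
Cut capacity 19 equals the max flow, so it is a minimum cut.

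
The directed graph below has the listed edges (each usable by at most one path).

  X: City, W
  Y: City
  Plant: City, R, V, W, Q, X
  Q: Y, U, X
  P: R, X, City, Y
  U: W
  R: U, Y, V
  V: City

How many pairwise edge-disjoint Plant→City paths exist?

4

Assign every edge capacity 1; by Menger, the answer equals the max flow.
Path Plant→City (+1); total 1.
Path Plant→V→City (+1); total 2.
Path Plant→X→City (+1); total 3.
Path Plant→Q→Y→City (+1); total 4.
No residual Plant→City path; max flow = 4.
Certifying cut of size 4: {Plant→City, V→City, X→City, Y→City}.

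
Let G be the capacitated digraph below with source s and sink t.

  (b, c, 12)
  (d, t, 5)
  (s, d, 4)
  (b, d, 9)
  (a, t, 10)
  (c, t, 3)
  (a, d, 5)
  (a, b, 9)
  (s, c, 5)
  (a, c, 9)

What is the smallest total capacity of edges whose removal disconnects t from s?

7

Augment s→c→t: bottleneck 3, flow now 3.
Augment s→d→t: bottleneck 4, flow now 7.
No augmenting path remains; maximum flow = 7.
By max-flow min-cut, the minimum cut capacity equals the max flow.
In the residual graph, reachable from s: {s, c}.
Min-cut edges: s→d (4), c→t (3); capacity 4 + 3 = 7.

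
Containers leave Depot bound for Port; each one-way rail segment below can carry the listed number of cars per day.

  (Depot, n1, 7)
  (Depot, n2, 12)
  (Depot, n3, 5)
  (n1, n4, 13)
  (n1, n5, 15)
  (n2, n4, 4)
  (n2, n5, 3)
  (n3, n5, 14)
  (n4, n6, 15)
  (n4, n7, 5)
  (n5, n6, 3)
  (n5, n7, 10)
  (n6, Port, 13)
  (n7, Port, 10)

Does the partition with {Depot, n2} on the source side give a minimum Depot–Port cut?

Given cut capacity: 7 + 5 + 4 + 3 = 19.
Augment Depot→n1→n4→n6→Port: bottleneck 7, flow now 7.
Augment Depot→n2→n4→n6→Port: bottleneck 4, flow now 11.
Augment Depot→n2→n5→n6→Port: bottleneck 2, flow now 13.
Augment Depot→n2→n5→n7→Port: bottleneck 1, flow now 14.
Augment Depot→n3→n5→n7→Port: bottleneck 5, flow now 19.
No augmenting path remains; maximum flow = 19.
Cut capacity 19 equals the max flow, so it is a minimum cut.

Yes — it is a minimum cut (capacity 19).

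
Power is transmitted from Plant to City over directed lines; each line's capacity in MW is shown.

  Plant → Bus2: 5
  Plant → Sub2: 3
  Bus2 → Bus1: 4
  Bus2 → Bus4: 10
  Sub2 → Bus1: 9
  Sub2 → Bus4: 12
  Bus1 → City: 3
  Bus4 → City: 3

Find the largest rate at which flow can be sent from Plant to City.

6

Augment Plant→Bus2→Bus1→City: bottleneck 3, flow now 3.
Augment Plant→Bus2→Bus4→City: bottleneck 2, flow now 5.
Augment Plant→Sub2→Bus4→City: bottleneck 1, flow now 6.
No augmenting path remains; maximum flow = 6.
In the residual graph, reachable from Plant: {Plant, Bus2, Sub2, Bus1, Bus4}.
Min-cut edges: Bus1→City (3), Bus4→City (3); capacity 3 + 3 = 6.
This cut is saturated, so no flow can exceed 6.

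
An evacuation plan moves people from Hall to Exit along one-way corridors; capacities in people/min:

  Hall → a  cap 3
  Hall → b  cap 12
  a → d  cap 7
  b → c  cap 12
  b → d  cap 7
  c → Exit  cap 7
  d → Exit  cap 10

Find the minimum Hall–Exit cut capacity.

Augment Hall→a→d→Exit: bottleneck 3, flow now 3.
Augment Hall→b→c→Exit: bottleneck 7, flow now 10.
Augment Hall→b→d→Exit: bottleneck 5, flow now 15.
No augmenting path remains; maximum flow = 15.
By max-flow min-cut, the minimum cut capacity equals the max flow.
In the residual graph, reachable from Hall: {Hall}.
Min-cut edges: Hall→a (3), Hall→b (12); capacity 3 + 12 = 15.

15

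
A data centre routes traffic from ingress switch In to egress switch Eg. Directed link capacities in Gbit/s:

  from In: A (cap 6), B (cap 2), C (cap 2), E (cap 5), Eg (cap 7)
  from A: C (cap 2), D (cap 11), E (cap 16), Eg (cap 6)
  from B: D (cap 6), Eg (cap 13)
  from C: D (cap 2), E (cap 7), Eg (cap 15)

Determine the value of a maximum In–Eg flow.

17

Augment In→Eg: bottleneck 7, flow now 7.
Augment In→A→Eg: bottleneck 6, flow now 13.
Augment In→B→Eg: bottleneck 2, flow now 15.
Augment In→C→Eg: bottleneck 2, flow now 17.
No augmenting path remains; maximum flow = 17.
In the residual graph, reachable from In: {In, E}.
Min-cut edges: In→A (6), In→B (2), In→C (2), In→Eg (7); capacity 6 + 2 + 2 + 7 = 17.
This cut is saturated, so no flow can exceed 17.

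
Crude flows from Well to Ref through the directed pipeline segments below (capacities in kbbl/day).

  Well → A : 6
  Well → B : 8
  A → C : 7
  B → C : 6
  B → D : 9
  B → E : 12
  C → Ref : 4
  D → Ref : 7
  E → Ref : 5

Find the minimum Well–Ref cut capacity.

Augment Well→A→C→Ref: bottleneck 4, flow now 4.
Augment Well→B→D→Ref: bottleneck 7, flow now 11.
Augment Well→B→E→Ref: bottleneck 1, flow now 12.
No augmenting path remains; maximum flow = 12.
By max-flow min-cut, the minimum cut capacity equals the max flow.
In the residual graph, reachable from Well: {Well, A, C}.
Min-cut edges: Well→B (8), C→Ref (4); capacity 8 + 4 = 12.

12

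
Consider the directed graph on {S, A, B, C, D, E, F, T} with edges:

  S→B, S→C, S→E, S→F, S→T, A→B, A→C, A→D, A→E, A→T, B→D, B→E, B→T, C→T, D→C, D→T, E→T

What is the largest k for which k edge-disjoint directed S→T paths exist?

4

Assign every edge capacity 1; by Menger, the answer equals the max flow.
Path S→T (+1); total 1.
Path S→B→T (+1); total 2.
Path S→C→T (+1); total 3.
Path S→E→T (+1); total 4.
No residual S→T path; max flow = 4.
Certifying cut of size 4: {S→B, S→C, S→E, S→T}.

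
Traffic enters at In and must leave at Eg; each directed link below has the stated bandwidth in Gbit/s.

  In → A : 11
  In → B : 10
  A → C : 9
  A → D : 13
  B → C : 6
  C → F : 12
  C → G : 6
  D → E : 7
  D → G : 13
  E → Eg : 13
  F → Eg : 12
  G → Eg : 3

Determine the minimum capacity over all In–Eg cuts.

Augment In→A→C→F→Eg: bottleneck 9, flow now 9.
Augment In→A→D→E→Eg: bottleneck 2, flow now 11.
Augment In→B→C→F→Eg: bottleneck 3, flow now 14.
Augment In→B→C→G→Eg: bottleneck 3, flow now 17.
No augmenting path remains; maximum flow = 17.
By max-flow min-cut, the minimum cut capacity equals the max flow.
In the residual graph, reachable from In: {In, B}.
Min-cut edges: In→A (11), B→C (6); capacity 11 + 6 = 17.

17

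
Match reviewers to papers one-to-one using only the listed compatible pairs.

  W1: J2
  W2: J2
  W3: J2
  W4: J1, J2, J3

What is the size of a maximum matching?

Unit-capacity flow: source→left, listed edges, right→sink; max matching = max flow.
Augmenting path W1→J2 (+1); matched 1.
Augmenting path W4→J1 (+1); matched 2.
No augmenting path remains; maximum matching = 2.
König certificate: {W4, J2} is a vertex cover of size 2 (every listed pair touches it), so no matching can be larger.

2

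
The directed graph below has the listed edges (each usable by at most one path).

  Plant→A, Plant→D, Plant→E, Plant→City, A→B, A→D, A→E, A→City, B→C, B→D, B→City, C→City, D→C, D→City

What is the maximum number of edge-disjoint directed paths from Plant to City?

3

Assign every edge capacity 1; by Menger, the answer equals the max flow.
Path Plant→City (+1); total 1.
Path Plant→A→City (+1); total 2.
Path Plant→D→City (+1); total 3.
No residual Plant→City path; max flow = 3.
Certifying cut of size 3: {Plant→A, Plant→City, Plant→D}.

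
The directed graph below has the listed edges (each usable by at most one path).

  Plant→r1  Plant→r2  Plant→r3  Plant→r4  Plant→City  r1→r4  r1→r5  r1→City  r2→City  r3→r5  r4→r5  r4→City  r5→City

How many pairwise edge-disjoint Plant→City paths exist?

Assign every edge capacity 1; by Menger, the answer equals the max flow.
Path Plant→City (+1); total 1.
Path Plant→r1→City (+1); total 2.
Path Plant→r2→City (+1); total 3.
Path Plant→r4→City (+1); total 4.
Path Plant→r3→r5→City (+1); total 5.
No residual Plant→City path; max flow = 5.
Certifying cut of size 5: {Plant→City, Plant→r1, Plant→r2, Plant→r3, Plant→r4}.

5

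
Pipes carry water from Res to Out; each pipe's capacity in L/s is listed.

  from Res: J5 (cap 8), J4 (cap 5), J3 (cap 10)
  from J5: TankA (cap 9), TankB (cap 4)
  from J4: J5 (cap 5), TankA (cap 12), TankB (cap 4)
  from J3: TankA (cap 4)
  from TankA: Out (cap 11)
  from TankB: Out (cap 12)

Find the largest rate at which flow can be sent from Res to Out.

Augment Res→J5→TankA→Out: bottleneck 8, flow now 8.
Augment Res→J4→TankA→Out: bottleneck 3, flow now 11.
Augment Res→J4→TankB→Out: bottleneck 2, flow now 13.
Augment Res→J3→TankA→J5→TankB→Out: bottleneck 4, flow now 17. (uses reverse residual edge)
No augmenting path remains; maximum flow = 17.
In the residual graph, reachable from Res: {Res, J3}.
Min-cut edges: Res→J5 (8), Res→J4 (5), J3→TankA (4); capacity 8 + 5 + 4 = 17.
This cut is saturated, so no flow can exceed 17.

17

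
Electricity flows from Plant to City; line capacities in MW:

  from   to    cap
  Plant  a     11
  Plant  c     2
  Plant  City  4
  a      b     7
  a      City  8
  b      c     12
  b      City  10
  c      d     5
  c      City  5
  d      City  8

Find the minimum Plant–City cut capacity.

Augment Plant→City: bottleneck 4, flow now 4.
Augment Plant→a→City: bottleneck 8, flow now 12.
Augment Plant→c→City: bottleneck 2, flow now 14.
Augment Plant→a→b→City: bottleneck 3, flow now 17.
No augmenting path remains; maximum flow = 17.
By max-flow min-cut, the minimum cut capacity equals the max flow.
In the residual graph, reachable from Plant: {Plant}.
Min-cut edges: Plant→a (11), Plant→c (2), Plant→City (4); capacity 11 + 2 + 4 = 17.

17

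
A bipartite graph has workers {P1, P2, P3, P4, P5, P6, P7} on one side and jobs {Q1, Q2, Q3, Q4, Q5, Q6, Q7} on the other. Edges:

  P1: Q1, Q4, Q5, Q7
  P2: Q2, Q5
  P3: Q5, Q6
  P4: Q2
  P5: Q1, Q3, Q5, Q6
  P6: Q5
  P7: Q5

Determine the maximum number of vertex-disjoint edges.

Unit-capacity flow: source→left, listed edges, right→sink; max matching = max flow.
Augmenting path P1→Q1 (+1); matched 1.
Augmenting path P2→Q2 (+1); matched 2.
Augmenting path P3→Q5 (+1); matched 3.
Augmenting path P5→Q3 (+1); matched 4.
Augmenting path P6→Q5→P3→Q6 (+1); matched 5.
No augmenting path remains; maximum matching = 5.
König certificate: {P1, P3, P5, Q2, Q5} is a vertex cover of size 5 (every listed pair touches it), so no matching can be larger.

5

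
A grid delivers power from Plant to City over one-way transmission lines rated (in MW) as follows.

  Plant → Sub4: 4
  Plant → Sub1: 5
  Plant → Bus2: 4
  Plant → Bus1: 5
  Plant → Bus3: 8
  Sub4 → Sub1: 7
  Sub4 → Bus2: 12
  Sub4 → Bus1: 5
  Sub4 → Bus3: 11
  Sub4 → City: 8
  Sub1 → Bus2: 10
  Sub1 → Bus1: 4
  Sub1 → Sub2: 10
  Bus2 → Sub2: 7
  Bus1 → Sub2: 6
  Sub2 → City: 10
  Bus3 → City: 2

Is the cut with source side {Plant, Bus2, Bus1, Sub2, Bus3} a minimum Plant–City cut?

No — its capacity is 21, but the minimum cut has capacity 16.

Given cut capacity: 4 + 5 + 10 + 2 = 21.
Augment Plant→Sub4→City: bottleneck 4, flow now 4.
Augment Plant→Bus3→City: bottleneck 2, flow now 6.
Augment Plant→Sub1→Sub2→City: bottleneck 5, flow now 11.
Augment Plant→Bus2→Sub2→City: bottleneck 4, flow now 15.
Augment Plant→Bus1→Sub2→City: bottleneck 1, flow now 16.
No augmenting path remains; maximum flow = 16.
In the residual graph, reachable from Plant: {Plant, Sub1, Bus2, Bus1, Sub2, Bus3}.
Min-cut edges: Plant→Sub4 (4), Sub2→City (10), Bus3→City (2); capacity 4 + 10 + 2 = 16.
Cut capacity 21 exceeds the max flow 16, so it is not minimum.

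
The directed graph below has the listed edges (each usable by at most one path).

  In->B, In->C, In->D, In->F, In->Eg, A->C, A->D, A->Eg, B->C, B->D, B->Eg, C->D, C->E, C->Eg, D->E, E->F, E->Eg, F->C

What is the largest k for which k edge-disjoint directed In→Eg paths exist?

Assign every edge capacity 1; by Menger, the answer equals the max flow.
Path In→Eg (+1); total 1.
Path In→B→Eg (+1); total 2.
Path In→C→Eg (+1); total 3.
Path In→D→E→Eg (+1); total 4.
No residual In→Eg path; max flow = 4.
Certifying cut of size 4: {C→Eg, E→Eg, In→B, In→Eg}.

4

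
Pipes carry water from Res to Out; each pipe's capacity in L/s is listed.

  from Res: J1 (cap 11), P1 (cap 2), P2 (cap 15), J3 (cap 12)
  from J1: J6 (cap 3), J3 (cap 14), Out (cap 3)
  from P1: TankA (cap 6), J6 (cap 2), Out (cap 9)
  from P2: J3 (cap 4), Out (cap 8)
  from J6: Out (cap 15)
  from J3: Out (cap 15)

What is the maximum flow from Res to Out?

31

Augment Res→J1→Out: bottleneck 3, flow now 3.
Augment Res→P1→Out: bottleneck 2, flow now 5.
Augment Res→P2→Out: bottleneck 8, flow now 13.
Augment Res→J3→Out: bottleneck 12, flow now 25.
Augment Res→J1→J6→Out: bottleneck 3, flow now 28.
Augment Res→J1→J3→Out: bottleneck 3, flow now 31.
No augmenting path remains; maximum flow = 31.
In the residual graph, reachable from Res: {Res, J1, P2, J3}.
Min-cut edges: Res→P1 (2), J1→J6 (3), J1→Out (3), P2→Out (8), J3→Out (15); capacity 2 + 3 + 3 + 8 + 15 = 31.
This cut is saturated, so no flow can exceed 31.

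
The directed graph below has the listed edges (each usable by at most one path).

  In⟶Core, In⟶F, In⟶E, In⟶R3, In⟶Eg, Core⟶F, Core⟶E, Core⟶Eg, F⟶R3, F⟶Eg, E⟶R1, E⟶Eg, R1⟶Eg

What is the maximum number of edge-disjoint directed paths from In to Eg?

Assign every edge capacity 1; by Menger, the answer equals the max flow.
Path In→Eg (+1); total 1.
Path In→Core→Eg (+1); total 2.
Path In→F→Eg (+1); total 3.
Path In→E→Eg (+1); total 4.
No residual In→Eg path; max flow = 4.
Certifying cut of size 4: {In→Core, In→E, In→Eg, In→F}.

4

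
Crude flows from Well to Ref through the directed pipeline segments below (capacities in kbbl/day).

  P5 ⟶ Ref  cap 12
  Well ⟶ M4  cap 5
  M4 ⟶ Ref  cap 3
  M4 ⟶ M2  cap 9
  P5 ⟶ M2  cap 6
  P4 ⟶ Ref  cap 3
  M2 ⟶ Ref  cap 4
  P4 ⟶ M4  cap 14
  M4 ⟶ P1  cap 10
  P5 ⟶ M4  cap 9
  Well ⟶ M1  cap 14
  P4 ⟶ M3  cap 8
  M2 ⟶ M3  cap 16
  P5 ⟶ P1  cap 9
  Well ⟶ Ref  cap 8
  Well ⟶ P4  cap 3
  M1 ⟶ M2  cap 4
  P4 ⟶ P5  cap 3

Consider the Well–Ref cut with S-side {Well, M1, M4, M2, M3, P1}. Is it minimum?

Given cut capacity: 3 + 8 + 3 + 4 = 18.
Augment Well→Ref: bottleneck 8, flow now 8.
Augment Well→P4→Ref: bottleneck 3, flow now 11.
Augment Well→M4→Ref: bottleneck 3, flow now 14.
Augment Well→M1→M2→Ref: bottleneck 4, flow now 18.
No augmenting path remains; maximum flow = 18.
Cut capacity 18 equals the max flow, so it is a minimum cut.

Yes — it is a minimum cut (capacity 18).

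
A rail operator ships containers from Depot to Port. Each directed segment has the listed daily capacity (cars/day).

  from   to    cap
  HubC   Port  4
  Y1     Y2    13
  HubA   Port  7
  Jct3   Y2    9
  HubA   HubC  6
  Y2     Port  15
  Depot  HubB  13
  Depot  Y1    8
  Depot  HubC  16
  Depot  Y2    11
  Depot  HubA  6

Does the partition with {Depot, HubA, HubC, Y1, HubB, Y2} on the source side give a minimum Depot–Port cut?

Given cut capacity: 7 + 4 + 15 = 26.
Augment Depot→HubA→Port: bottleneck 6, flow now 6.
Augment Depot→HubC→Port: bottleneck 4, flow now 10.
Augment Depot→Y2→Port: bottleneck 11, flow now 21.
Augment Depot→Y1→Y2→Port: bottleneck 4, flow now 25.
No augmenting path remains; maximum flow = 25.
In the residual graph, reachable from Depot: {Depot, HubC, Y1, HubB, Y2}.
Min-cut edges: Depot→HubA (6), HubC→Port (4), Y2→Port (15); capacity 6 + 4 + 15 = 25.
Cut capacity 26 exceeds the max flow 25, so it is not minimum.

No — its capacity is 26, but the minimum cut has capacity 25.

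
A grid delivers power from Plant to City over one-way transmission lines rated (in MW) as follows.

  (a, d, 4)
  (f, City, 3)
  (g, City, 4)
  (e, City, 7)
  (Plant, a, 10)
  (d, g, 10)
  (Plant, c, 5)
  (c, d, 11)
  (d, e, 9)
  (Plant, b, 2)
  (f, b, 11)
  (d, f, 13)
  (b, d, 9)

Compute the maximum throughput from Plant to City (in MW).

Augment Plant→a→d→e→City: bottleneck 4, flow now 4.
Augment Plant→b→d→e→City: bottleneck 2, flow now 6.
Augment Plant→c→d→e→City: bottleneck 1, flow now 7.
Augment Plant→c→d→f→City: bottleneck 3, flow now 10.
Augment Plant→c→d→g→City: bottleneck 1, flow now 11.
No augmenting path remains; maximum flow = 11.
In the residual graph, reachable from Plant: {Plant, a}.
Min-cut edges: Plant→b (2), Plant→c (5), a→d (4); capacity 2 + 5 + 4 = 11.
This cut is saturated, so no flow can exceed 11.

11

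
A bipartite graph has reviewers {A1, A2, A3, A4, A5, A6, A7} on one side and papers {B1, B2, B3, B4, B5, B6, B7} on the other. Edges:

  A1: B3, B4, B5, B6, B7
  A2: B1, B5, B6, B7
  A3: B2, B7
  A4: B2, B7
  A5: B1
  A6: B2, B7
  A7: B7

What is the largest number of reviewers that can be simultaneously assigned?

5

Unit-capacity flow: source→left, listed edges, right→sink; max matching = max flow.
Augmenting path A1→B3 (+1); matched 1.
Augmenting path A2→B1 (+1); matched 2.
Augmenting path A3→B2 (+1); matched 3.
Augmenting path A4→B7 (+1); matched 4.
Augmenting path A5→B1→A2→B5 (+1); matched 5.
No augmenting path remains; maximum matching = 5.
König certificate: {A1, A2, A5, B2, B7} is a vertex cover of size 5 (every listed pair touches it), so no matching can be larger.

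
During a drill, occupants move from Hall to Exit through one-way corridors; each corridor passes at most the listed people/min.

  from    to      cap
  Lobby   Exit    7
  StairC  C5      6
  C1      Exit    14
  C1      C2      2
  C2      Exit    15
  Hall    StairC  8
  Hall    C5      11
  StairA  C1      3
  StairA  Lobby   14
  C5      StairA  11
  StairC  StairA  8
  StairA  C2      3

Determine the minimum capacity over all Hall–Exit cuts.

13

Augment Hall→C5→StairA→C2→Exit: bottleneck 3, flow now 3.
Augment Hall→C5→StairA→Lobby→Exit: bottleneck 7, flow now 10.
Augment Hall→C5→StairA→C1→Exit: bottleneck 1, flow now 11.
Augment Hall→StairC→StairA→C1→Exit: bottleneck 2, flow now 13.
No augmenting path remains; maximum flow = 13.
By max-flow min-cut, the minimum cut capacity equals the max flow.
In the residual graph, reachable from Hall: {Hall, C5, StairC, StairA, Lobby}.
Min-cut edges: StairA→C2 (3), StairA→C1 (3), Lobby→Exit (7); capacity 3 + 3 + 7 = 13.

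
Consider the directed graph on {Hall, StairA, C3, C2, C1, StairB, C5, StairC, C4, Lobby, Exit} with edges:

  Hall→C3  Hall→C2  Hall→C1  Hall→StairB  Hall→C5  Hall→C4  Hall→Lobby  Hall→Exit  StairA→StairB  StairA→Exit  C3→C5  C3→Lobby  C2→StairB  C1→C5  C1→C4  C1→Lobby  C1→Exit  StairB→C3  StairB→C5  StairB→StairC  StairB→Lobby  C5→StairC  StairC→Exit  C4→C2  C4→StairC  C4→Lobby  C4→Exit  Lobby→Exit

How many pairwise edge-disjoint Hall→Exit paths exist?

5

Assign every edge capacity 1; by Menger, the answer equals the max flow.
Path Hall→Exit (+1); total 1.
Path Hall→C1→Exit (+1); total 2.
Path Hall→C4→Exit (+1); total 3.
Path Hall→Lobby→Exit (+1); total 4.
Path Hall→StairB→StairC→Exit (+1); total 5.
No residual Hall→Exit path; max flow = 5.
Certifying cut of size 5: {Hall→C1, Hall→C4, Hall→Exit, Lobby→Exit, StairC→Exit}.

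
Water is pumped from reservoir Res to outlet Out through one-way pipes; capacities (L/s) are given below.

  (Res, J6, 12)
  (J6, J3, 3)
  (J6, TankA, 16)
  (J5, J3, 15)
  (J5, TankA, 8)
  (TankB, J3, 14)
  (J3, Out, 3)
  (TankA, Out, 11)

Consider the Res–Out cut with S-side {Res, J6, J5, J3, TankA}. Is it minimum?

No — its capacity is 14, but the minimum cut has capacity 12.

Given cut capacity: 3 + 11 = 14.
Augment Res→J6→J3→Out: bottleneck 3, flow now 3.
Augment Res→J6→TankA→Out: bottleneck 9, flow now 12.
No augmenting path remains; maximum flow = 12.
In the residual graph, reachable from Res: {Res}.
Min-cut edges: Res→J6 (12); capacity 12 = 12.
Cut capacity 14 exceeds the max flow 12, so it is not minimum.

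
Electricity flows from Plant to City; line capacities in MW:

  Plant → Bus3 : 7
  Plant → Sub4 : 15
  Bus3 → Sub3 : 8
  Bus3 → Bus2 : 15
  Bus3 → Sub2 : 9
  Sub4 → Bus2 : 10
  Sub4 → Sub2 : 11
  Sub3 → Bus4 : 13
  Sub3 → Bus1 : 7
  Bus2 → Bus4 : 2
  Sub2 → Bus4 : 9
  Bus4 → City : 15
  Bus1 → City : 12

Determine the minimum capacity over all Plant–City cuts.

Augment Plant→Bus3→Sub3→Bus4→City: bottleneck 7, flow now 7.
Augment Plant→Sub4→Bus2→Bus4→City: bottleneck 2, flow now 9.
Augment Plant→Sub4→Sub2→Bus4→City: bottleneck 6, flow now 15.
Augment Plant→Sub4→Sub2→Bus4→Sub3→Bus1→City: bottleneck 3, flow now 18. (uses reverse residual edge)
No augmenting path remains; maximum flow = 18.
By max-flow min-cut, the minimum cut capacity equals the max flow.
In the residual graph, reachable from Plant: {Plant, Sub4, Bus2, Sub2}.
Min-cut edges: Plant→Bus3 (7), Bus2→Bus4 (2), Sub2→Bus4 (9); capacity 7 + 2 + 9 = 18.

18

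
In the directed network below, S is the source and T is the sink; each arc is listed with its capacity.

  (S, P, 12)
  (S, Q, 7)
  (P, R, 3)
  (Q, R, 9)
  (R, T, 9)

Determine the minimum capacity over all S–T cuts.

9

Augment S→P→R→T: bottleneck 3, flow now 3.
Augment S→Q→R→T: bottleneck 6, flow now 9.
No augmenting path remains; maximum flow = 9.
By max-flow min-cut, the minimum cut capacity equals the max flow.
In the residual graph, reachable from S: {S, P, Q, R}.
Min-cut edges: R→T (9); capacity 9 = 9.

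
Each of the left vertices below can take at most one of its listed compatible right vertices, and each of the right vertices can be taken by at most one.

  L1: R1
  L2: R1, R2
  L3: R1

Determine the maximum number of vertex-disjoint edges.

Unit-capacity flow: source→left, listed edges, right→sink; max matching = max flow.
Augmenting path L1→R1 (+1); matched 1.
Augmenting path L2→R2 (+1); matched 2.
No augmenting path remains; maximum matching = 2.
König certificate: {L2, R1} is a vertex cover of size 2 (every listed pair touches it), so no matching can be larger.

2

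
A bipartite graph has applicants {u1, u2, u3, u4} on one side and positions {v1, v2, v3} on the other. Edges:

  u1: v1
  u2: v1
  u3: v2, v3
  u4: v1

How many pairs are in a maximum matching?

Unit-capacity flow: source→left, listed edges, right→sink; max matching = max flow.
Augmenting path u1→v1 (+1); matched 1.
Augmenting path u3→v2 (+1); matched 2.
No augmenting path remains; maximum matching = 2.
König certificate: {u3, v1} is a vertex cover of size 2 (every listed pair touches it), so no matching can be larger.

2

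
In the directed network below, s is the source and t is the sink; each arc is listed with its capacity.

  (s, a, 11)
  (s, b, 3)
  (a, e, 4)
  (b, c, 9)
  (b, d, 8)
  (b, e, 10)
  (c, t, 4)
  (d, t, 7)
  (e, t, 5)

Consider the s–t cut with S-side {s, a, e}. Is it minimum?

No — its capacity is 8, but the minimum cut has capacity 7.

Given cut capacity: 3 + 5 = 8.
Augment s→a→e→t: bottleneck 4, flow now 4.
Augment s→b→c→t: bottleneck 3, flow now 7.
No augmenting path remains; maximum flow = 7.
In the residual graph, reachable from s: {s, a}.
Min-cut edges: s→b (3), a→e (4); capacity 3 + 4 = 7.
Cut capacity 8 exceeds the max flow 7, so it is not minimum.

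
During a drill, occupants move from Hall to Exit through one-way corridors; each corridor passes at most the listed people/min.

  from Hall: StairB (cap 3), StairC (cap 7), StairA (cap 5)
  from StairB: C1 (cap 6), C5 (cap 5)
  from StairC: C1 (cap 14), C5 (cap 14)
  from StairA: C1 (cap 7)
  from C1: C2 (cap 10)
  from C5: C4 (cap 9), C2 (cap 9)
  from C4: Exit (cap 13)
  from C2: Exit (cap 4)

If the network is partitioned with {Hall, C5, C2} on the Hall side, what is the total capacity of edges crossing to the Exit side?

28

Edges leaving {Hall, C5, C2}: Hall→StairB (3), Hall→StairC (7), Hall→StairA (5), C5→C4 (9), C2→Exit (4).
Cut capacity = 3 + 7 + 5 + 9 + 4 = 28.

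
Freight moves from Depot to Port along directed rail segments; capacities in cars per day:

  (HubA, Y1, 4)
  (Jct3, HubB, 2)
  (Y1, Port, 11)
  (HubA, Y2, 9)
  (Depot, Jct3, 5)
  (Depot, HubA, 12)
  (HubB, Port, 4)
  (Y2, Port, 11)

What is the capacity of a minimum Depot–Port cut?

Augment Depot→Jct3→HubB→Port: bottleneck 2, flow now 2.
Augment Depot→HubA→Y2→Port: bottleneck 9, flow now 11.
Augment Depot→HubA→Y1→Port: bottleneck 3, flow now 14.
No augmenting path remains; maximum flow = 14.
By max-flow min-cut, the minimum cut capacity equals the max flow.
In the residual graph, reachable from Depot: {Depot, Jct3}.
Min-cut edges: Depot→HubA (12), Jct3→HubB (2); capacity 12 + 2 = 14.

14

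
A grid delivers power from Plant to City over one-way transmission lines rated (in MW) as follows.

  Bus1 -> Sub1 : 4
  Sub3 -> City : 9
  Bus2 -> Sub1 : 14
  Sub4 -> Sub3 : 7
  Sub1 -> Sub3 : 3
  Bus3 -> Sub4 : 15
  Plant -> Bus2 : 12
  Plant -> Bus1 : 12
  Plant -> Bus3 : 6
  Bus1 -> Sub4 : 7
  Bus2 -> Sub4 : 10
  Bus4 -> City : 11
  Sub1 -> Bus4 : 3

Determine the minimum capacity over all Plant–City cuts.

Augment Plant→Bus3→Sub4→Sub3→City: bottleneck 6, flow now 6.
Augment Plant→Bus2→Sub4→Sub3→City: bottleneck 1, flow now 7.
Augment Plant→Bus2→Sub1→Bus4→City: bottleneck 3, flow now 10.
Augment Plant→Bus2→Sub1→Sub3→City: bottleneck 2, flow now 12.
No augmenting path remains; maximum flow = 12.
By max-flow min-cut, the minimum cut capacity equals the max flow.
In the residual graph, reachable from Plant: {Plant, Bus3, Bus2, Bus1, Sub4, Sub1, Sub3}.
Min-cut edges: Sub1→Bus4 (3), Sub3→City (9); capacity 3 + 9 = 12.

12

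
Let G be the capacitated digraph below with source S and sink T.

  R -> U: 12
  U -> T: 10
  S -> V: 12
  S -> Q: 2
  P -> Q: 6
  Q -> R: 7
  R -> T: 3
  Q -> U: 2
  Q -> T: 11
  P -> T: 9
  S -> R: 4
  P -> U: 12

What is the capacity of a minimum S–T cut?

Augment S→Q→T: bottleneck 2, flow now 2.
Augment S→R→T: bottleneck 3, flow now 5.
Augment S→R→U→T: bottleneck 1, flow now 6.
No augmenting path remains; maximum flow = 6.
By max-flow min-cut, the minimum cut capacity equals the max flow.
In the residual graph, reachable from S: {S, V}.
Min-cut edges: S→Q (2), S→R (4); capacity 2 + 4 = 6.

6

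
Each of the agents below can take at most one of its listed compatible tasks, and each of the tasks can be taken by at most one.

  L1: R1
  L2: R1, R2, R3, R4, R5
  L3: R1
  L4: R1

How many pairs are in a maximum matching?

2

Unit-capacity flow: source→left, listed edges, right→sink; max matching = max flow.
Augmenting path L1→R1 (+1); matched 1.
Augmenting path L2→R2 (+1); matched 2.
No augmenting path remains; maximum matching = 2.
König certificate: {L2, R1} is a vertex cover of size 2 (every listed pair touches it), so no matching can be larger.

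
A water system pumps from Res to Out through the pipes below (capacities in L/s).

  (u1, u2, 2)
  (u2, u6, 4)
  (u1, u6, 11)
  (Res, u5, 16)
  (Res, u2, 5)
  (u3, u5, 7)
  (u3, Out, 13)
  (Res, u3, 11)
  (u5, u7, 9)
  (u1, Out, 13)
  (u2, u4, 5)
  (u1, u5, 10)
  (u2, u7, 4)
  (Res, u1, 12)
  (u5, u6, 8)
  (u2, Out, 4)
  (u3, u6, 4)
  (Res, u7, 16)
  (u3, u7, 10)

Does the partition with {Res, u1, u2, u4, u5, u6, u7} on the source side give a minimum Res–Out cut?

No — its capacity is 28, but the minimum cut has capacity 27.

Given cut capacity: 11 + 13 + 4 = 28.
Augment Res→u1→Out: bottleneck 12, flow now 12.
Augment Res→u2→Out: bottleneck 4, flow now 16.
Augment Res→u3→Out: bottleneck 11, flow now 27.
No augmenting path remains; maximum flow = 27.
In the residual graph, reachable from Res: {Res, u2, u4, u5, u6, u7}.
Min-cut edges: Res→u1 (12), Res→u3 (11), u2→Out (4); capacity 12 + 11 + 4 = 27.
Cut capacity 28 exceeds the max flow 27, so it is not minimum.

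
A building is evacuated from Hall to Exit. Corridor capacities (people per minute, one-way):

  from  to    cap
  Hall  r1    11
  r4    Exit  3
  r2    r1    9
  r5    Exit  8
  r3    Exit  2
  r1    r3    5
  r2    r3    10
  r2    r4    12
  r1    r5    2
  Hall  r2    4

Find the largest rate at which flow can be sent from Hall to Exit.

Augment Hall→r1→r3→Exit: bottleneck 2, flow now 2.
Augment Hall→r1→r5→Exit: bottleneck 2, flow now 4.
Augment Hall→r2→r4→Exit: bottleneck 3, flow now 7.
No augmenting path remains; maximum flow = 7.
In the residual graph, reachable from Hall: {Hall, r1, r2, r3, r4}.
Min-cut edges: r1→r5 (2), r3→Exit (2), r4→Exit (3); capacity 2 + 2 + 3 = 7.
This cut is saturated, so no flow can exceed 7.

7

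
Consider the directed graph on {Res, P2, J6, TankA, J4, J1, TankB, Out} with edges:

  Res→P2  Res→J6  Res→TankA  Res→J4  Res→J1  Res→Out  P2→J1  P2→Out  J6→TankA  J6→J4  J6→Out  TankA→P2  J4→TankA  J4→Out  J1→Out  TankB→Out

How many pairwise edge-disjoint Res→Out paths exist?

Assign every edge capacity 1; by Menger, the answer equals the max flow.
Path Res→Out (+1); total 1.
Path Res→P2→Out (+1); total 2.
Path Res→J6→Out (+1); total 3.
Path Res→J4→Out (+1); total 4.
Path Res→J1→Out (+1); total 5.
No residual Res→Out path; max flow = 5.
Certifying cut of size 5: {J1→Out, P2→Out, Res→J4, Res→J6, Res→Out}.

5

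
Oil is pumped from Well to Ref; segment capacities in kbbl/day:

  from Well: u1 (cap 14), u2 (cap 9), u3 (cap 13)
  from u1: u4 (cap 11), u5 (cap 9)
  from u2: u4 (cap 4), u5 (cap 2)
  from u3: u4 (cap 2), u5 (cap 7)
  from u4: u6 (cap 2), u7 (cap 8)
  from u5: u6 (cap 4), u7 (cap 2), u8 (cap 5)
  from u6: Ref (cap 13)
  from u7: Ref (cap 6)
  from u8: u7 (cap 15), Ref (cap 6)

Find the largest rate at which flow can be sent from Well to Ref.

Augment Well→u1→u4→u6→Ref: bottleneck 2, flow now 2.
Augment Well→u1→u4→u7→Ref: bottleneck 6, flow now 8.
Augment Well→u1→u5→u6→Ref: bottleneck 4, flow now 12.
Augment Well→u1→u5→u8→Ref: bottleneck 2, flow now 14.
Augment Well→u2→u5→u8→Ref: bottleneck 2, flow now 16.
Augment Well→u3→u5→u8→Ref: bottleneck 1, flow now 17.
No augmenting path remains; maximum flow = 17.
In the residual graph, reachable from Well: {Well, u1, u2, u3, u4, u5, u7}.
Min-cut edges: u4→u6 (2), u5→u6 (4), u5→u8 (5), u7→Ref (6); capacity 2 + 4 + 5 + 6 = 17.
This cut is saturated, so no flow can exceed 17.

17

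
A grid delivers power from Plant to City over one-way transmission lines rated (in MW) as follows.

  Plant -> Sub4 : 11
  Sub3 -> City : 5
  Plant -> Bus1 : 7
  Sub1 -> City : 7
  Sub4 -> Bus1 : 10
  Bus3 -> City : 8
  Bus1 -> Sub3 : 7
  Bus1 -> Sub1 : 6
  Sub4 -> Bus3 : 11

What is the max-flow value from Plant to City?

18

Augment Plant→Bus1→Sub1→City: bottleneck 6, flow now 6.
Augment Plant→Bus1→Sub3→City: bottleneck 1, flow now 7.
Augment Plant→Sub4→Bus3→City: bottleneck 8, flow now 15.
Augment Plant→Sub4→Bus1→Sub3→City: bottleneck 3, flow now 18.
No augmenting path remains; maximum flow = 18.
In the residual graph, reachable from Plant: {Plant}.
Min-cut edges: Plant→Bus1 (7), Plant→Sub4 (11); capacity 7 + 11 = 18.
This cut is saturated, so no flow can exceed 18.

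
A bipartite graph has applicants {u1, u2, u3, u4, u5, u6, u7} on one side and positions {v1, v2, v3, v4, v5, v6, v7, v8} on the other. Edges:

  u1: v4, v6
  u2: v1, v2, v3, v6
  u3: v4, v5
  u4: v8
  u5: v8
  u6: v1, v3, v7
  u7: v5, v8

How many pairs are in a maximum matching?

6

Unit-capacity flow: source→left, listed edges, right→sink; max matching = max flow.
Augmenting path u1→v4 (+1); matched 1.
Augmenting path u2→v1 (+1); matched 2.
Augmenting path u3→v5 (+1); matched 3.
Augmenting path u4→v8 (+1); matched 4.
Augmenting path u6→v3 (+1); matched 5.
Augmenting path u7→v5→u3→v4→u1→v6 (+1); matched 6.
No augmenting path remains; maximum matching = 6.
König certificate: {u1, u2, u3, u6, u7, v8} is a vertex cover of size 6 (every listed pair touches it), so no matching can be larger.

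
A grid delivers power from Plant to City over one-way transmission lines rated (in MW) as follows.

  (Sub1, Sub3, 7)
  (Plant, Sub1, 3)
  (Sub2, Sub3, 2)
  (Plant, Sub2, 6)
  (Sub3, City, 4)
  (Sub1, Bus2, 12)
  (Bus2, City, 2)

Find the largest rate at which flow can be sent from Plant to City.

Augment Plant→Sub2→Sub3→City: bottleneck 2, flow now 2.
Augment Plant→Sub1→Bus2→City: bottleneck 2, flow now 4.
Augment Plant→Sub1→Sub3→City: bottleneck 1, flow now 5.
No augmenting path remains; maximum flow = 5.
In the residual graph, reachable from Plant: {Plant, Sub2}.
Min-cut edges: Plant→Sub1 (3), Sub2→Sub3 (2); capacity 3 + 2 = 5.
This cut is saturated, so no flow can exceed 5.

5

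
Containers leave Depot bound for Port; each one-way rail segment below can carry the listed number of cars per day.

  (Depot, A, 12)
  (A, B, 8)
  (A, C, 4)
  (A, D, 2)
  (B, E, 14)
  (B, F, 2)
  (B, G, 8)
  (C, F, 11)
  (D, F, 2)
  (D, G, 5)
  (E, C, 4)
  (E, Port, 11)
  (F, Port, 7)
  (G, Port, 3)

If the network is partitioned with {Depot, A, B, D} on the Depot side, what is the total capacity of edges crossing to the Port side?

35

Edges leaving {Depot, A, B, D}: A→C (4), B→E (14), B→F (2), B→G (8), D→F (2), D→G (5).
Cut capacity = 4 + 14 + 2 + 8 + 2 + 5 = 35.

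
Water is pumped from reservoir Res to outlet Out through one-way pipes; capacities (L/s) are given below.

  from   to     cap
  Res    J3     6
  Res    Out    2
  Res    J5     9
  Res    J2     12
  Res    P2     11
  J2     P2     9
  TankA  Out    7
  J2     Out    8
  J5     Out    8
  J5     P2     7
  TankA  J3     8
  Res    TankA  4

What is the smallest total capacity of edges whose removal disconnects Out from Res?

22

Augment Res→Out: bottleneck 2, flow now 2.
Augment Res→J5→Out: bottleneck 8, flow now 10.
Augment Res→TankA→Out: bottleneck 4, flow now 14.
Augment Res→J2→Out: bottleneck 8, flow now 22.
No augmenting path remains; maximum flow = 22.
By max-flow min-cut, the minimum cut capacity equals the max flow.
In the residual graph, reachable from Res: {Res, J5, J3, J2, P2}.
Min-cut edges: Res→TankA (4), Res→Out (2), J5→Out (8), J2→Out (8); capacity 4 + 2 + 8 + 8 = 22.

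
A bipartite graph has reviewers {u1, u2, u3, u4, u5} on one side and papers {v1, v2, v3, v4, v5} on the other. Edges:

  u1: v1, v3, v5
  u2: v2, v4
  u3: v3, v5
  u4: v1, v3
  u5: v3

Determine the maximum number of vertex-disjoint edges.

Unit-capacity flow: source→left, listed edges, right→sink; max matching = max flow.
Augmenting path u1→v1 (+1); matched 1.
Augmenting path u2→v2 (+1); matched 2.
Augmenting path u3→v3 (+1); matched 3.
Augmenting path u4→v1→u1→v5 (+1); matched 4.
No augmenting path remains; maximum matching = 4.
König certificate: {u2, v1, v3, v5} is a vertex cover of size 4 (every listed pair touches it), so no matching can be larger.

4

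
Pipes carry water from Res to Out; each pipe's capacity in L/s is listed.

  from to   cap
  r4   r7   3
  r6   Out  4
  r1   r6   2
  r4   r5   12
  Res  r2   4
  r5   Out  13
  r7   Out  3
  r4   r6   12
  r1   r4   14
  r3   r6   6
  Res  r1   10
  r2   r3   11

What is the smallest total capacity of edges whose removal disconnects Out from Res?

14

Augment Res→r1→r6→Out: bottleneck 2, flow now 2.
Augment Res→r1→r4→r5→Out: bottleneck 8, flow now 10.
Augment Res→r2→r3→r6→Out: bottleneck 2, flow now 12.
Augment Res→r2→r3→r6→r1→r4→r5→Out: bottleneck 2, flow now 14. (uses reverse residual edge)
No augmenting path remains; maximum flow = 14.
By max-flow min-cut, the minimum cut capacity equals the max flow.
In the residual graph, reachable from Res: {Res}.
Min-cut edges: Res→r1 (10), Res→r2 (4); capacity 10 + 4 = 14.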